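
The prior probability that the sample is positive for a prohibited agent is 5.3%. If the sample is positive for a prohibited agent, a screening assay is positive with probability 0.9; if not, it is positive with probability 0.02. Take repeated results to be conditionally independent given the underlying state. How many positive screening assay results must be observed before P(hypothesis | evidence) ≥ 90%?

2

Prior odds = 0.053/0.947 = 53/947.
Likelihood ratio of a positive = 0.9/0.02 = 45.
Target posterior odds = 0.9/0.1 = 9.
Require 45ⁿ ≥ 9 ÷ (53/947) = 8523/53.
45¹ = 45 falls short of 8523/53 but 45² = 2025 reaches it, so n = 2.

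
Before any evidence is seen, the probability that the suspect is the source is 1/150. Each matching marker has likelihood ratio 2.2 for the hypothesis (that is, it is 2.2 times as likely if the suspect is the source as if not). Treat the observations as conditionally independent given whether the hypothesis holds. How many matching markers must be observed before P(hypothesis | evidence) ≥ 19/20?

11

Prior odds = (1/150)/(149/150) = 1/149.
Likelihood ratio per matching marker = 2.2.
Target posterior odds = 0.95/0.05 = 19.
Need (1/149) × 2.2ⁿ ≥ 19, i.e. 2.2ⁿ ≥ 2831.
2.2¹⁰ ≈2655.99 falls short of 2831 but 2.2¹¹ ≈5843.18 reaches it, so n = 11.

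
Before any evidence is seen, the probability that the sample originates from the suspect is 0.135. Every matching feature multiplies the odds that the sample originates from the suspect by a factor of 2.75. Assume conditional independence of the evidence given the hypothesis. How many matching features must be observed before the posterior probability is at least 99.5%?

Prior odds = 0.135/0.865 = 27/173.
Likelihood ratio per matching feature = 2.75.
Target odds: 0.995 ÷ 0.005 = 199.
Require 2.75ⁿ ≥ 199 ÷ (27/173) = 34427/27.
2.75⁷ = 19487171/16384 falls short of 34427/27 but 2.75⁸ = 214358881/65536 reaches it, so n = 8.

8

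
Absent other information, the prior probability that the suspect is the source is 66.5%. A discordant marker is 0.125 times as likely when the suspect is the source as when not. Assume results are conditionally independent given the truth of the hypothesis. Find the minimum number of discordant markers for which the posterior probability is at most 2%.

Prior odds: 0.665 ÷ 0.335 = 133/67.
Likelihood ratio per discordant marker = 0.125.
Target odds: 0.02 ÷ 0.98 = 1/49.
Require 0.125ⁿ ≤ 1/49 ÷ (133/67) = 67/6517.
0.125² = 0.015625 is still above 67/6517 but 0.125³ = 0.001953125 is at or below it, so n = 3.

3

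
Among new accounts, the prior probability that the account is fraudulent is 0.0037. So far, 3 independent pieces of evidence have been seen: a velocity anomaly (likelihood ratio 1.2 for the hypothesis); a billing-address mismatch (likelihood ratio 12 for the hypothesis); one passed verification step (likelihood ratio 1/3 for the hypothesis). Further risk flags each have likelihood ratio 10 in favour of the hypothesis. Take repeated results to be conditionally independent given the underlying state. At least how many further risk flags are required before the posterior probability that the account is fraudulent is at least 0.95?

4

Prior odds = 0.0037/0.9963 = 37/9963.
Combined Bayes factor of the evidence already in hand = 1.2 × 12 × (1/3) = 4.8.
Odds after that evidence = (37/9963) × 4.8 = 296/16605.
Target odds = 0.95/0.05 = 19.
Need 10ⁿ ≥ 19 ÷ (296/16605) = 315495/296.
10³ = 1000 falls short of 315495/296 but 10⁴ = 10000 reaches it, so n = 4.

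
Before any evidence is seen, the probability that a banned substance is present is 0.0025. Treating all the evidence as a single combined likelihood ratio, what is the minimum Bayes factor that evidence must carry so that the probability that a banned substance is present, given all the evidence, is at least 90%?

3591

Prior odds = 0.0025/0.9975 = 1/399.
Target odds = 0.9/0.1 = 9.
Required Bayes factor = 9 ÷ (1/399) = 3591.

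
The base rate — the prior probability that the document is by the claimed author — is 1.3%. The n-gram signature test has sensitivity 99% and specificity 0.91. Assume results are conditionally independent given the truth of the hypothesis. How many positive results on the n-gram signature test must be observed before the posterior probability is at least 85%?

3

Prior odds = 0.013/0.987 = 13/987.
False-positive rate = 1 − 0.91 = 0.09; likelihood ratio of a positive = 0.99/0.09 = 11.
Target posterior odds = 0.85/0.15 = 17/3.
Need (13/987) × 11ⁿ ≥ 17/3, i.e. 11ⁿ ≥ 5593/13.
11² = 121 falls short of 5593/13 but 11³ = 1331 reaches it, so n = 3.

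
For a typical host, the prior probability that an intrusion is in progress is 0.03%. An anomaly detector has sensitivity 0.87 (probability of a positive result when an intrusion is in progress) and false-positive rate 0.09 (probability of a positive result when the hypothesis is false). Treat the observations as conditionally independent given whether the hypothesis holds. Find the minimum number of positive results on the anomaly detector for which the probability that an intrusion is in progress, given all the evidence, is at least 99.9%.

Prior odds: 0.0003 ÷ 0.9997 = 3/9997.
Likelihood ratio of a positive result = 0.87/0.09 = 29/3.
Target odds: 0.999 ÷ 0.001 = 999.
Require (29/3)ⁿ ≥ 999 ÷ (3/9997) = 3329001.
(29/3)⁶ = 594823321/729 falls short of 3329001 but (29/3)⁷ ≈7.88746e+06 reaches it, so n = 7.

7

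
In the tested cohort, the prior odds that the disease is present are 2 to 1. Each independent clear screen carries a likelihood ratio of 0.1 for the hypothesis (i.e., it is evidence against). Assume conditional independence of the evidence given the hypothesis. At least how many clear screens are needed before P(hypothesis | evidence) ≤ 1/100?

Prior odds = 2.
Likelihood ratio per clear screen = 0.1.
Target posterior odds = 0.01/0.99 = 1/99.
Require 0.1ⁿ ≤ 1/99 ÷ 2 = 1/198.
0.1² = 0.01 is still above 1/198 but 0.1³ = 0.001 is at or below it, so n = 3.

3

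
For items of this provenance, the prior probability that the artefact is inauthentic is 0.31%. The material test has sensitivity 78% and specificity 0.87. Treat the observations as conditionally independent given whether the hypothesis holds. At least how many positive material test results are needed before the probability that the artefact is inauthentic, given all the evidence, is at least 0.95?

5

Prior odds: 0.0031 ÷ 0.9969 = 31/9969.
False-positive rate = 1 − 0.87 = 0.13; likelihood ratio of a positive = 0.78/0.13 = 6.
Target posterior odds = 0.95/0.05 = 19.
Need (31/9969) × 6ⁿ ≥ 19, i.e. 6ⁿ ≥ 189411/31.
6⁴ = 1296 falls short of 189411/31 but 6⁵ = 7776 reaches it, so n = 5.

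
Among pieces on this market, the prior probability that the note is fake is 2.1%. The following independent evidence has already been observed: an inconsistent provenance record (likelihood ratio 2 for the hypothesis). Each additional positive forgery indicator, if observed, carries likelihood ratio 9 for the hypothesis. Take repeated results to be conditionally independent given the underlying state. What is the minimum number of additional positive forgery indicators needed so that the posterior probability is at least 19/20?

Prior odds = 0.021/0.979 = 21/979.
Bayes factor of the evidence already in hand = 2.
Odds after that evidence = (21/979) × 2 = 42/979.
Target odds = 0.95/0.05 = 19.
Need 9ⁿ ≥ 19 ÷ (42/979) = 18601/42.
9² = 81 falls short of 18601/42 but 9³ = 729 reaches it, so n = 3.

3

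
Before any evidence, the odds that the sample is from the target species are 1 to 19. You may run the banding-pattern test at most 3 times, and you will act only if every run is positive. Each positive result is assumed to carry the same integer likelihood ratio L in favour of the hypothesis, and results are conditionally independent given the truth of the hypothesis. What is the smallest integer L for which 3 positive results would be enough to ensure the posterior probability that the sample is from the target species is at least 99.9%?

27

Prior odds = 1/19.
Target odds = 0.999/0.001 = 999.
Need L³ ≥ 999 ÷ (1/19) = 18981.
26³ = 17576 < 18981 ≤ 19683 = 27³, so L = 27.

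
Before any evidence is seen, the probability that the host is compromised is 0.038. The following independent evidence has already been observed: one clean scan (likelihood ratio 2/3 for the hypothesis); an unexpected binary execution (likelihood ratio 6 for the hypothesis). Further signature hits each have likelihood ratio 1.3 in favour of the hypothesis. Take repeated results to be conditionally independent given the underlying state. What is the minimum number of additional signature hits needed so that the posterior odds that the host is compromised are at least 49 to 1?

Prior odds = 0.038/0.962 = 19/481.
Combined Bayes factor of the evidence already in hand = (2/3) × 6 = 4.
Odds after that evidence = (19/481) × 4 = 76/481.
Target odds = 49.
Need 1.3ⁿ ≥ 49 ÷ (76/481) = 23569/76.
1.3²¹ ≈247.065 falls short of 23569/76 but 1.3²² ≈321.184 reaches it, so n = 22.

22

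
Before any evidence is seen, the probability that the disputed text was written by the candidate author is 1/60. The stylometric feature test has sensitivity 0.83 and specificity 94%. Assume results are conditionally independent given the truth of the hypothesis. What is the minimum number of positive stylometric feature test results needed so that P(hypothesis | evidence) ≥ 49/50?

4

Prior odds = (1/60)/(59/60) = 1/59.
False-positive rate = 1 − 0.94 = 0.06; likelihood ratio of a positive = 0.83/0.06 = 83/6.
Target posterior odds = 0.98/0.02 = 49.
Require (83/6)ⁿ ≥ 49 ÷ (1/59) = 2891.
(83/6)³ = 571787/216 falls short of 2891 but (83/6)⁴ = 47458321/1296 reaches it, so n = 4.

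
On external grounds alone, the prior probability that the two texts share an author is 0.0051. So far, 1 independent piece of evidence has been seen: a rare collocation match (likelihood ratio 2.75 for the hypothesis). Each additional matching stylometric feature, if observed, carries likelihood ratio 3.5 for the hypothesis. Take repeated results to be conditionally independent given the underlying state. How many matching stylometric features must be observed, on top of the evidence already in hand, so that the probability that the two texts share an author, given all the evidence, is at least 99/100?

8

Prior odds = 0.0051/0.9949 = 51/9949.
Bayes factor of the evidence already in hand = 2.75.
Odds after that evidence = (51/9949) × 2.75 = 561/39796.
Target odds = 0.99/0.01 = 99.
Need 3.5ⁿ ≥ 99 ÷ (561/39796) = 119388/17.
3.5⁷ = 823543/128 falls short of 119388/17 but 3.5⁸ = 5764801/256 reaches it, so n = 8.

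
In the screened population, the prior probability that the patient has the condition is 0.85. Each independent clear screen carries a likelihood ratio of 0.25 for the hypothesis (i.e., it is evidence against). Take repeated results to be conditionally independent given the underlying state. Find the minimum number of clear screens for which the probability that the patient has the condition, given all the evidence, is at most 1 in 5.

Prior odds: 0.85 ÷ 0.15 = 17/3.
Likelihood ratio per clear screen = 0.25.
Target odds: 0.2 ÷ 0.8 = 0.25.
Require 0.25ⁿ ≤ 0.25 ÷ (17/3) = 3/68.
0.25² = 0.0625 is still above 3/68 but 0.25³ = 0.015625 is at or below it, so n = 3.

3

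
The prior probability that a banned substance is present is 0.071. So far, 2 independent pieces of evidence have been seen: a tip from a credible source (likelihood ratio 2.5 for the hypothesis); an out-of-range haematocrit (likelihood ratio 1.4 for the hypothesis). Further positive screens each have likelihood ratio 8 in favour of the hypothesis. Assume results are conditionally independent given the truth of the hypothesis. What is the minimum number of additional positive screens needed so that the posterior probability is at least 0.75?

2

Prior odds = 0.071/0.929 = 71/929.
Combined Bayes factor of the evidence already in hand = 2.5 × 1.4 = 3.5.
Odds after that evidence = (71/929) × 3.5 = 497/1858.
Target odds = 0.75/0.25 = 3.
Need 8ⁿ ≥ 3 ÷ (497/1858) = 5574/497.
8¹ = 8 falls short of 5574/497 but 8² = 64 reaches it, so n = 2.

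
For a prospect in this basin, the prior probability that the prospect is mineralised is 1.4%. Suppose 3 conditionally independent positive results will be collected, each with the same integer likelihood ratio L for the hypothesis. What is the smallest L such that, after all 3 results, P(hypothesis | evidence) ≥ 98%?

Prior odds = 0.014/0.986 = 7/493.
Target odds = 0.98/0.02 = 49.
Need L³ ≥ 49 ÷ (7/493) = 3451.
15³ = 3375 < 3451 ≤ 4096 = 16³, so L = 16.

16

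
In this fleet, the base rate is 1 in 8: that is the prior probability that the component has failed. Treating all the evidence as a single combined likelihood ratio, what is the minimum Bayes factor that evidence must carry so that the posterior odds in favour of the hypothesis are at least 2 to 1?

14

Prior odds = 0.125/0.875 = 1/7.
Target odds = 2.
Required Bayes factor = 2 ÷ (1/7) = 14.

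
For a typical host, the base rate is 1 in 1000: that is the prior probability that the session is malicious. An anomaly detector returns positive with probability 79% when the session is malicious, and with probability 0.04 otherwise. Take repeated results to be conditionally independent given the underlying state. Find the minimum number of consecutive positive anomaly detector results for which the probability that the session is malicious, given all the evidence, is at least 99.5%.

5

Prior odds: 0.001 ÷ 0.999 = 1/999.
Likelihood ratio of a positive result = 0.79/0.04 = 19.75.
Target odds: 0.995 ÷ 0.005 = 199.
Need (1/999) × 19.75ⁿ ≥ 199, i.e. 19.75ⁿ ≥ 198801.
19.75⁴ = 38950081/256 falls short of 198801 but 19.75⁵ ≈3.00494e+06 reaches it, so n = 5.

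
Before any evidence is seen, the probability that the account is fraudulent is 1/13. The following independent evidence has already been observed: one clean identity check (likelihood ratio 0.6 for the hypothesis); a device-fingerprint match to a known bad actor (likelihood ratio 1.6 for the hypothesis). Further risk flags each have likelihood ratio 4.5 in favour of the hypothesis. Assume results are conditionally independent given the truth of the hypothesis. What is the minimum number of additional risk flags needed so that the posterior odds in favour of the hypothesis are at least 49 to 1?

Prior odds = (1/13)/(12/13) = 1/12.
Combined Bayes factor of the evidence already in hand = 0.6 × 1.6 = 0.96.
Odds after that evidence = (1/12) × 0.96 = 0.08.
Target odds = 49.
Need 4.5ⁿ ≥ 49 ÷ 0.08 = 612.5.
4.5⁴ = 410.0625 falls short of 612.5 but 4.5⁵ = 1845.28125 reaches it, so n = 5.

5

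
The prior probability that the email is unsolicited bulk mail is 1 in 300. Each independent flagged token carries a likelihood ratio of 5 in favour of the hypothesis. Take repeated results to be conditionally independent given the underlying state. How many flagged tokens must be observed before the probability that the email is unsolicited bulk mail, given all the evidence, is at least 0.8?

5

Prior odds = (1/300)/(299/300) = 1/299.
Likelihood ratio per flagged token = 5.
Target odds: 0.8 ÷ 0.2 = 4.
Require 5ⁿ ≥ 4 ÷ (1/299) = 1196.
5⁴ = 625 falls short of 1196 but 5⁵ = 3125 reaches it, so n = 5.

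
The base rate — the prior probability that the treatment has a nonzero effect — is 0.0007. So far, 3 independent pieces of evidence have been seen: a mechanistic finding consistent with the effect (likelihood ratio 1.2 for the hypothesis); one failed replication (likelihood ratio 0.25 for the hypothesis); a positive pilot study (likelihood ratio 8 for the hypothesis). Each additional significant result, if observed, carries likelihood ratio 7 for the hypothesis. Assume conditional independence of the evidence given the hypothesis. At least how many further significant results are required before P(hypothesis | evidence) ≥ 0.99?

Prior odds = 0.0007/0.9993 = 7/9993.
Combined Bayes factor of the evidence already in hand = 1.2 × 0.25 × 8 = 2.4.
Odds after that evidence = (7/9993) × 2.4 = 28/16655.
Target odds = 0.99/0.01 = 99.
Need 7ⁿ ≥ 99 ÷ (28/16655) = 1648845/28.
7⁵ = 16807 falls short of 1648845/28 but 7⁶ = 117649 reaches it, so n = 6.

6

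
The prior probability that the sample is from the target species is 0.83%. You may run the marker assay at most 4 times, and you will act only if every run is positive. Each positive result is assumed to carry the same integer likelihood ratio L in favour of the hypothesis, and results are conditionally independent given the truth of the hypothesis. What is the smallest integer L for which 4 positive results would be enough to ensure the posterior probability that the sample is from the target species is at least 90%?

Prior odds = 0.0083/0.9917 = 83/9917.
Target odds = 0.9/0.1 = 9.
Need L⁴ ≥ 9 ÷ (83/9917) = 89253/83.
5⁴ = 625 < 89253/83 ≤ 1296 = 6⁴, so L = 6.

6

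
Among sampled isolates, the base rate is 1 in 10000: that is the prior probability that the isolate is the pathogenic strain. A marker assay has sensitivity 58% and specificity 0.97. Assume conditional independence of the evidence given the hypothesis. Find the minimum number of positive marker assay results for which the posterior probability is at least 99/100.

Prior odds: 0.0001 ÷ 0.9999 = 1/9999.
False-positive rate = 1 − 0.97 = 0.03; likelihood ratio of a positive = 0.58/0.03 = 58/3.
Target posterior odds = 0.99/0.01 = 99.
Need (1/9999) × (58/3)ⁿ ≥ 99, i.e. (58/3)ⁿ ≥ 989901.
(58/3)⁴ = 11316496/81 falls short of 989901 but (58/3)⁵ = 656356768/243 reaches it, so n = 5.

5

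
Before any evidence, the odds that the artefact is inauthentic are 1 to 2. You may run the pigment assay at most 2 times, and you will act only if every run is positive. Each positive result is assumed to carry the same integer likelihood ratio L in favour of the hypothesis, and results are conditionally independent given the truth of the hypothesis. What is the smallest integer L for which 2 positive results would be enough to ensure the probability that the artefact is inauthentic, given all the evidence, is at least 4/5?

Prior odds = 0.5.
Target odds = 0.8/0.2 = 4.
Need L² ≥ 4 ÷ 0.5 = 8.
2² = 4 < 8 ≤ 9 = 3², so L = 3.

3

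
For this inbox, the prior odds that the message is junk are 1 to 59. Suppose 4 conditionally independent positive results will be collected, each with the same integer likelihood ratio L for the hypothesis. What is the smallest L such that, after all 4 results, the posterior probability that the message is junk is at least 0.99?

Prior odds = 1/59.
Target odds = 0.99/0.01 = 99.
Need L⁴ ≥ 99 ÷ (1/59) = 5841.
8⁴ = 4096 < 5841 ≤ 6561 = 9⁴, so L = 9.

9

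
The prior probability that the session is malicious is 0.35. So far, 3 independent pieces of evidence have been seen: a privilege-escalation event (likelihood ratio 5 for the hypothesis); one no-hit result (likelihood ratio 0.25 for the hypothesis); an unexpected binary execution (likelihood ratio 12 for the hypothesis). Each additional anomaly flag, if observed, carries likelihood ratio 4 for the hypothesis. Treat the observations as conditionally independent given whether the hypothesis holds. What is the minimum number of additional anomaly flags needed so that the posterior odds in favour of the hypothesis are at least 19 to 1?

Prior odds = 0.35/0.65 = 7/13.
Combined Bayes factor of the evidence already in hand = 5 × 0.25 × 12 = 15.
Odds after that evidence = (7/13) × 15 = 105/13.
Target odds = 19.
Need 4ⁿ ≥ 19 ÷ (105/13) = 247/105.
4¹ = 4, which meets the required 247/105; so n = 1.

1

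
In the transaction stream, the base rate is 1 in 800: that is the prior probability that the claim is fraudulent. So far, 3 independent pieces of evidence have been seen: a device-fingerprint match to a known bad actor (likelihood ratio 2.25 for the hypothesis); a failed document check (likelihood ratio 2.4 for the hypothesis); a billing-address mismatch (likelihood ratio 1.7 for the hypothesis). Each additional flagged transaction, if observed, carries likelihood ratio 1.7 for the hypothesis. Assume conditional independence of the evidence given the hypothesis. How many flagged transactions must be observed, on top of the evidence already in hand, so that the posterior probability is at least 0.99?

Prior odds = 0.00125/0.99875 = 1/799.
Combined Bayes factor of the evidence already in hand = 2.25 × 2.4 × 1.7 = 9.18.
Odds after that evidence = (1/799) × 9.18 = 27/2350.
Target odds = 0.99/0.01 = 99.
Need 1.7ⁿ ≥ 99 ÷ (27/2350) = 25850/3.
1.7¹⁷ ≈8272.4 falls short of 25850/3 but 1.7¹⁸ ≈14063.1 reaches it, so n = 18.

18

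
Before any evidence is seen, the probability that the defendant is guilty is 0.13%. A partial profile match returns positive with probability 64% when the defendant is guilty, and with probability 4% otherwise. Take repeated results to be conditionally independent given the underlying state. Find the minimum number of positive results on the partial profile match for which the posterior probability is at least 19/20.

Prior odds = 0.0013/0.9987 = 13/9987.
Likelihood ratio of a positive result = 0.64/0.04 = 16.
Target posterior odds = 0.95/0.05 = 19.
Need (13/9987) × 16ⁿ ≥ 19, i.e. 16ⁿ ≥ 189753/13.
16³ = 4096 falls short of 189753/13 but 16⁴ = 65536 reaches it, so n = 4.

4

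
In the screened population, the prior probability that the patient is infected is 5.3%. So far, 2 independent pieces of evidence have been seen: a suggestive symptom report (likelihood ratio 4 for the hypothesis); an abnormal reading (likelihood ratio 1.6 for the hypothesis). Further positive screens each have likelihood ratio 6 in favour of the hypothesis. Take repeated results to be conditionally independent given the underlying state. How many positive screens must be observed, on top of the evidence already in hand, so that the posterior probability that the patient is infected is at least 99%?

4

Prior odds = 0.053/0.947 = 53/947.
Combined Bayes factor of the evidence already in hand = 4 × 1.6 = 6.4.
Odds after that evidence = (53/947) × 6.4 = 1696/4735.
Target odds = 0.99/0.01 = 99.
Need 6ⁿ ≥ 99 ÷ (1696/4735) = 468765/1696.
6³ = 216 falls short of 468765/1696 but 6⁴ = 1296 reaches it, so n = 4.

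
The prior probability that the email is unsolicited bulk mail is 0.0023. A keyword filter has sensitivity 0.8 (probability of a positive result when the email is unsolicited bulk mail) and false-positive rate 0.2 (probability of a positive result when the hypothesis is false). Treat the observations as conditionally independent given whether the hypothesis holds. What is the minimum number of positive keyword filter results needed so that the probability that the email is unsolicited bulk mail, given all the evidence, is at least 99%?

8

Prior odds: 0.0023 ÷ 0.9977 = 23/9977.
Likelihood ratio of a positive result = 0.8/0.2 = 4.
Target odds: 0.99 ÷ 0.01 = 99.
Need (23/9977) × 4ⁿ ≥ 99, i.e. 4ⁿ ≥ 987723/23.
4⁷ = 16384 falls short of 987723/23 but 4⁸ = 65536 reaches it, so n = 8.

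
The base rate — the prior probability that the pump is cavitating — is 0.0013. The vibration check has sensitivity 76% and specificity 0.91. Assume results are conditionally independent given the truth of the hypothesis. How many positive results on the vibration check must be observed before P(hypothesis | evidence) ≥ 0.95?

Prior odds: 0.0013 ÷ 0.9987 = 13/9987.
False-positive rate = 1 − 0.91 = 0.09; likelihood ratio of a positive = 0.76/0.09 = 76/9.
Target odds: 0.95 ÷ 0.05 = 19.
Need (13/9987) × (76/9)ⁿ ≥ 19, i.e. (76/9)ⁿ ≥ 189753/13.
(76/9)⁴ = 33362176/6561 falls short of 189753/13 but (76/9)⁵ ≈42939.3 reaches it, so n = 5.

5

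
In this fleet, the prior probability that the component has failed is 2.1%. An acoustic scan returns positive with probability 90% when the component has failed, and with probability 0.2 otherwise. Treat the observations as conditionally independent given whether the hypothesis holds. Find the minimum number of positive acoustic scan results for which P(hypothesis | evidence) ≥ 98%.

6

Prior odds = 0.021/0.979 = 21/979.
Likelihood ratio of a positive result = 0.9/0.2 = 4.5.
Target odds: 0.98 ÷ 0.02 = 49.
Need (21/979) × 4.5ⁿ ≥ 49, i.e. 4.5ⁿ ≥ 6853/3.
4.5⁵ = 1845.28125 falls short of 6853/3 but 4.5⁶ = 8303.765625 reaches it, so n = 6.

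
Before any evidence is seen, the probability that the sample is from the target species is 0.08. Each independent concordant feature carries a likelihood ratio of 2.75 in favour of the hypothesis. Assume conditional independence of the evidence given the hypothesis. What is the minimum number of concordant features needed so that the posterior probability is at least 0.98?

Prior odds = 0.08/0.92 = 2/23.
Likelihood ratio per concordant feature = 2.75.
Target posterior odds = 0.98/0.02 = 49.
Need (2/23) × 2.75ⁿ ≥ 49, i.e. 2.75ⁿ ≥ 563.5.
2.75⁶ = 1771561/4096 falls short of 563.5 but 2.75⁷ = 19487171/16384 reaches it, so n = 7.

7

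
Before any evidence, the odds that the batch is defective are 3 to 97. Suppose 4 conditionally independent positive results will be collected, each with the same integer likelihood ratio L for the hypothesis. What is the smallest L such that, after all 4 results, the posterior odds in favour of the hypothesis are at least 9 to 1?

5

Prior odds = 3/97.
Target odds = 9.
Need L⁴ ≥ 9 ÷ (3/97) = 291.
4⁴ = 256 < 291 ≤ 625 = 5⁴, so L = 5.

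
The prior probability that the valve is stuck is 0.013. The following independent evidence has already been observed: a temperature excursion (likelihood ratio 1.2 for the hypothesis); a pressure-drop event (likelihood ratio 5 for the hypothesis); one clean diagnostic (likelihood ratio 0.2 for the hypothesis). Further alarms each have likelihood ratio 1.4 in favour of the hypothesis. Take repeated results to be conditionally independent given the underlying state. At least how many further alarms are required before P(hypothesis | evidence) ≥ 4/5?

Prior odds = 0.013/0.987 = 13/987.
Combined Bayes factor of the evidence already in hand = 1.2 × 5 × 0.2 = 1.2.
Odds after that evidence = (13/987) × 1.2 = 26/1645.
Target odds = 0.8/0.2 = 4.
Need 1.4ⁿ ≥ 4 ÷ (26/1645) = 3290/13.
1.4¹⁶ ≈217.795 falls short of 3290/13 but 1.4¹⁷ ≈304.913 reaches it, so n = 17.

17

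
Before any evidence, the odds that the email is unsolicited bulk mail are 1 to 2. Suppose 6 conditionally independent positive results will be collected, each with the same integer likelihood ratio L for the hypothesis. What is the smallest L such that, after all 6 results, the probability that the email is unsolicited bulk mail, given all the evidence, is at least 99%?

3

Prior odds = 0.5.
Target odds = 0.99/0.01 = 99.
Need L⁶ ≥ 99 ÷ 0.5 = 198.
2⁶ = 64 < 198 ≤ 729 = 3⁶, so L = 3.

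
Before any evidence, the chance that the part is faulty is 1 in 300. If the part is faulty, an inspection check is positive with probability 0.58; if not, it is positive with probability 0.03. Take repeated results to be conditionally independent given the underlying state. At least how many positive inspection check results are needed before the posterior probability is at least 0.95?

Prior odds = (1/300)/(299/300) = 1/299.
Likelihood ratio of a positive = 0.58/0.03 = 58/3.
Target posterior odds = 0.95/0.05 = 19.
Need (1/299) × (58/3)ⁿ ≥ 19, i.e. (58/3)ⁿ ≥ 5681.
(58/3)² = 3364/9 falls short of 5681 but (58/3)³ = 195112/27 reaches it, so n = 3.

3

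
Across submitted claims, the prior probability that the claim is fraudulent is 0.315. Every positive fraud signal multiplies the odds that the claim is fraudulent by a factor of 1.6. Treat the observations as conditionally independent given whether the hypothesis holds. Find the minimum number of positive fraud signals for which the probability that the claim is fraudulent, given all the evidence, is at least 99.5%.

13

Prior odds = 0.315/0.685 = 63/137.
Likelihood ratio per positive fraud signal = 1.6.
Target odds: 0.995 ÷ 0.005 = 199.
Need (63/137) × 1.6ⁿ ≥ 199, i.e. 1.6ⁿ ≥ 27263/63.
1.6¹² ≈281.475 falls short of 27263/63 but 1.6¹³ ≈450.36 reaches it, so n = 13.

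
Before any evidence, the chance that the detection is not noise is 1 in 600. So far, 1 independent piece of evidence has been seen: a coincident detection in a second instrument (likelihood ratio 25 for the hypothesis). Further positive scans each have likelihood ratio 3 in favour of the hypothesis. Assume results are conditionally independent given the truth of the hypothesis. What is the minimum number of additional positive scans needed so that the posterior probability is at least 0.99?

8

Prior odds = (1/600)/(599/600) = 1/599.
Bayes factor of the evidence already in hand = 25.
Odds after that evidence = (1/599) × 25 = 25/599.
Target odds = 0.99/0.01 = 99.
Need 3ⁿ ≥ 99 ÷ (25/599) = 2372.04.
3⁷ = 2187 falls short of 2372.04 but 3⁸ = 6561 reaches it, so n = 8.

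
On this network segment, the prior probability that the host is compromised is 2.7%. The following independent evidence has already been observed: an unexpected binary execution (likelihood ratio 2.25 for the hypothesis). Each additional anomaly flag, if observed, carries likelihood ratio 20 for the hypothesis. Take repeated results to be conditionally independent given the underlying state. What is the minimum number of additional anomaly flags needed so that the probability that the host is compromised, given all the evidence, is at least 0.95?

2

Prior odds = 0.027/0.973 = 27/973.
Bayes factor of the evidence already in hand = 2.25.
Odds after that evidence = (27/973) × 2.25 = 243/3892.
Target odds = 0.95/0.05 = 19.
Need 20ⁿ ≥ 19 ÷ (243/3892) = 73948/243.
20¹ = 20 falls short of 73948/243 but 20² = 400 reaches it, so n = 2.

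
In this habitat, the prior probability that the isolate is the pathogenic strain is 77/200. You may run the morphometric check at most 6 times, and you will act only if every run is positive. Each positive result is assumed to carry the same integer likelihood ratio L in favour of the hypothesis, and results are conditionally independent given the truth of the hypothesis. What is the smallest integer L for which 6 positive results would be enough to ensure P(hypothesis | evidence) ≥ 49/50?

Prior odds = 0.385/0.615 = 77/123.
Target odds = 0.98/0.02 = 49.
Need L⁶ ≥ 49 ÷ (77/123) = 861/11.
2⁶ = 64 < 861/11 ≤ 729 = 3⁶, so L = 3.

3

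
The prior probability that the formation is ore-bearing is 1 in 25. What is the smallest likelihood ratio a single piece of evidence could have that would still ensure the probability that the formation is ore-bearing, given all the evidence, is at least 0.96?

576

Prior odds = 0.04/0.96 = 1/24.
Target odds = 0.96/0.04 = 24.
Required Bayes factor = 24 ÷ (1/24) = 576.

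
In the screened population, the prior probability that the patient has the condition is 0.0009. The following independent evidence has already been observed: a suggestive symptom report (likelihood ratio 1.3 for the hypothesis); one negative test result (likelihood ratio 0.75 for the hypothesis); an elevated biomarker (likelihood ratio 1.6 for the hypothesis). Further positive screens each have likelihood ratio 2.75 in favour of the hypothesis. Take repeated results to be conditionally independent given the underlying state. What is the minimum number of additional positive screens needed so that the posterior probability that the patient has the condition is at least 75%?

8

Prior odds = 0.0009/0.9991 = 9/9991.
Combined Bayes factor of the evidence already in hand = 1.3 × 0.75 × 1.6 = 1.56.
Odds after that evidence = (9/9991) × 1.56 = 351/249775.
Target odds = 0.75/0.25 = 3.
Need 2.75ⁿ ≥ 3 ÷ (351/249775) = 249775/117.
2.75⁷ = 19487171/16384 falls short of 249775/117 but 2.75⁸ = 214358881/65536 reaches it, so n = 8.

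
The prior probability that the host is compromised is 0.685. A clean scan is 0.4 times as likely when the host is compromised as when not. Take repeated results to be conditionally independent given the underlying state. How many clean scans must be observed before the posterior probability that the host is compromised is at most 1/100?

Prior odds: 0.685 ÷ 0.315 = 137/63.
Likelihood ratio per clean scan = 0.4.
Target odds: 0.01 ÷ 0.99 = 1/99.
Need (137/63) × 0.4ⁿ ≤ 1/99, i.e. 0.4ⁿ ≤ 7/1507.
0.4⁵ = 0.01024 is still above 7/1507 but 0.4⁶ = 64/15625 is at or below it, so n = 6.

6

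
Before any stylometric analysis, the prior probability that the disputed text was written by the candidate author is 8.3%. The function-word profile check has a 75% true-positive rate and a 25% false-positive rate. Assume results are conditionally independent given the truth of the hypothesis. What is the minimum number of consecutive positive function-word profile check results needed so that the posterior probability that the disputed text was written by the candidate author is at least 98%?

Prior odds = 0.083/0.917 = 83/917.
Likelihood ratio of a positive result = 0.75/0.25 = 3.
Target posterior odds = 0.98/0.02 = 49.
Need (83/917) × 3ⁿ ≥ 49, i.e. 3ⁿ ≥ 44933/83.
3⁵ = 243 falls short of 44933/83 but 3⁶ = 729 reaches it, so n = 6.

6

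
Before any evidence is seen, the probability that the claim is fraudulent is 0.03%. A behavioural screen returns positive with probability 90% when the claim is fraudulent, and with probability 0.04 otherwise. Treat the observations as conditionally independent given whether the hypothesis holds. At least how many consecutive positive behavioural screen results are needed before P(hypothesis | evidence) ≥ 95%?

Prior odds = 0.0003/0.9997 = 3/9997.
Likelihood ratio of a positive result = 0.9/0.04 = 22.5.
Target odds: 0.95 ÷ 0.05 = 19.
Need (3/9997) × 22.5ⁿ ≥ 19, i.e. 22.5ⁿ ≥ 189943/3.
22.5³ = 11390.625 falls short of 189943/3 but 22.5⁴ = 256289.0625 reaches it, so n = 4.

4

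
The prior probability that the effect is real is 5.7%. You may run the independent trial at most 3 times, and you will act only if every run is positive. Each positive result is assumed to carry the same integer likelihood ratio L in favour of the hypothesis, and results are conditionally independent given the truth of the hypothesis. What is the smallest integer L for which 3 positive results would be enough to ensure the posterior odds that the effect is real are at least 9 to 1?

6

Prior odds = 0.057/0.943 = 57/943.
Target odds = 9.
Need L³ ≥ 9 ÷ (57/943) = 2829/19.
5³ = 125 < 2829/19 ≤ 216 = 6³, so L = 6.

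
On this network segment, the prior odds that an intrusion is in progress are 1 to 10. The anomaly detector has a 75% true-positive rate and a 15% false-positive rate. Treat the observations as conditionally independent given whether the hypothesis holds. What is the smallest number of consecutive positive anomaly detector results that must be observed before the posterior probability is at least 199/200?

Prior odds = 0.1.
Likelihood ratio of a positive result = 0.75/0.15 = 5.
Target odds: 0.995 ÷ 0.005 = 199.
Need 0.1 × 5ⁿ ≥ 199, i.e. 5ⁿ ≥ 1990.
5⁴ = 625 falls short of 1990 but 5⁵ = 3125 reaches it, so n = 5.

5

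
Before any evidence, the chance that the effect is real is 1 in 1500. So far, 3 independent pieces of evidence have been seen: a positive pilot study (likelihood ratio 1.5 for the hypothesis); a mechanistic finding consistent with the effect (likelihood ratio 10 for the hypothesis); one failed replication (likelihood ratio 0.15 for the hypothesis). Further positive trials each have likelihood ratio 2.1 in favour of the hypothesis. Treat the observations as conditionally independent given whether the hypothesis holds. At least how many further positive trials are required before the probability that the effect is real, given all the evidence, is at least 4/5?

Prior odds = (1/1500)/(1499/1500) = 1/1499.
Combined Bayes factor of the evidence already in hand = 1.5 × 10 × 0.15 = 2.25.
Odds after that evidence = (1/1499) × 2.25 = 9/5996.
Target odds = 0.8/0.2 = 4.
Need 2.1ⁿ ≥ 4 ÷ (9/5996) = 23984/9.
2.1¹⁰ ≈1667.99 falls short of 23984/9 but 2.1¹¹ ≈3502.78 reaches it, so n = 11.

11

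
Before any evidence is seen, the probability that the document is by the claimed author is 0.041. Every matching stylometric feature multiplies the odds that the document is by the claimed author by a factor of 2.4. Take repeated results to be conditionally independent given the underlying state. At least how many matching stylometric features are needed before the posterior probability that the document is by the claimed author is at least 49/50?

Prior odds = 0.041/0.959 = 41/959.
Likelihood ratio per matching stylometric feature = 2.4.
Target odds: 0.98 ÷ 0.02 = 49.
Need (41/959) × 2.4ⁿ ≥ 49, i.e. 2.4ⁿ ≥ 46991/41.
2.4⁸ = 429981696/390625 falls short of 46991/41 but 2.4⁹ ≈2641.81 reaches it, so n = 9.

9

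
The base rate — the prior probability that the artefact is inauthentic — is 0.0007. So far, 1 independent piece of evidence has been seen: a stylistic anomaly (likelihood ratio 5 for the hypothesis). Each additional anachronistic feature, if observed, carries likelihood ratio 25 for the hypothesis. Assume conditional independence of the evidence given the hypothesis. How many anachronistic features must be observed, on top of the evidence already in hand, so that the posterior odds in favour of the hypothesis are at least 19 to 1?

3

Prior odds = 0.0007/0.9993 = 7/9993.
Bayes factor of the evidence already in hand = 5.
Odds after that evidence = (7/9993) × 5 = 35/9993.
Target odds = 19.
Need 25ⁿ ≥ 19 ÷ (35/9993) = 189867/35.
25² = 625 falls short of 189867/35 but 25³ = 15625 reaches it, so n = 3.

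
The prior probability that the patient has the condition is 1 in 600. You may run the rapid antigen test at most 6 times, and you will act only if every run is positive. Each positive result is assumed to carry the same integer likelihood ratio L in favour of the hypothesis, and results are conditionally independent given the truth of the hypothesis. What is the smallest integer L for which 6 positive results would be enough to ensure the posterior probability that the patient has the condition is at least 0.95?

5

Prior odds = (1/600)/(599/600) = 1/599.
Target odds = 0.95/0.05 = 19.
Need L⁶ ≥ 19 ÷ (1/599) = 11381.
4⁶ = 4096 < 11381 ≤ 15625 = 5⁶, so L = 5.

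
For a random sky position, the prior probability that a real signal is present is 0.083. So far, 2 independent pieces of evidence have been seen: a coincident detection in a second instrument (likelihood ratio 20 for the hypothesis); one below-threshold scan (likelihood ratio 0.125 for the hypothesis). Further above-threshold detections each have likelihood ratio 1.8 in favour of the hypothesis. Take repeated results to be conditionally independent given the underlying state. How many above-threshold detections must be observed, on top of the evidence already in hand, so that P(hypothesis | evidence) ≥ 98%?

Prior odds = 0.083/0.917 = 83/917.
Combined Bayes factor of the evidence already in hand = 20 × 0.125 = 2.5.
Odds after that evidence = (83/917) × 2.5 = 415/1834.
Target odds = 0.98/0.02 = 49.
Need 1.8ⁿ ≥ 49 ÷ (415/1834) = 89866/415.
1.8⁹ = 387420489/1953125 falls short of 89866/415 but 1.8¹⁰ ≈357.047 reaches it, so n = 10.

10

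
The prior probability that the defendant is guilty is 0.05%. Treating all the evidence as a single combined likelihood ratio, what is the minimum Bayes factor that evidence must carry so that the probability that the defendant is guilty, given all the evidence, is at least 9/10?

Prior odds = 0.0005/0.9995 = 1/1999.
Target odds = 0.9/0.1 = 9.
Required Bayes factor = 9 ÷ (1/1999) = 17991.

17991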